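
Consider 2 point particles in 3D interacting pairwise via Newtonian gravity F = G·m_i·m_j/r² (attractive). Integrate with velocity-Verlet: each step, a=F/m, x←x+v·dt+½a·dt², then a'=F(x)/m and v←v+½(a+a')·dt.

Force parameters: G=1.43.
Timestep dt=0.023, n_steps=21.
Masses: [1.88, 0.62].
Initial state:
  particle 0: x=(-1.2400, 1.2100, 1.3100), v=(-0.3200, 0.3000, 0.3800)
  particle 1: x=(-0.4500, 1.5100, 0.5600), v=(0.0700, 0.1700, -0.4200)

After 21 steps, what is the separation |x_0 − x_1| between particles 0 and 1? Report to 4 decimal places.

1.2328

step 0: x0=(-1.2400, 1.2100, 1.3100) x1=(-0.4500, 1.5100, 0.5600)
step 1: x0=(-1.2472, 1.2169, 1.3186) x1=(-0.4488, 1.5138, 0.5507)
step 2: x0=(-1.2542, 1.2240, 1.3270) x1=(-0.4483, 1.5172, 0.5421)
step 3: x0=(-1.2610, 1.2311, 1.3351) x1=(-0.4486, 1.5205, 0.5343)
step 4: x0=(-1.2675, 1.2383, 1.3431) x1=(-0.4495, 1.5234, 0.5271)
step 5: x0=(-1.2737, 1.2456, 1.3507) x1=(-0.4512, 1.5261, 0.5207)
step 6: x0=(-1.2798, 1.2530, 1.3582) x1=(-0.4535, 1.5286, 0.5149)
step 7: x0=(-1.2856, 1.2604, 1.3654) x1=(-0.4565, 1.5309, 0.5098)
step 8: x0=(-1.2913, 1.2679, 1.3725) x1=(-0.4602, 1.5330, 0.5053)
step 9: x0=(-1.2967, 1.2755, 1.3793) x1=(-0.4645, 1.5348, 0.5015)
step 10: x0=(-1.3019, 1.2832, 1.3859) x1=(-0.4694, 1.5365, 0.4984)
step 11: x0=(-1.3069, 1.2909, 1.3922) x1=(-0.4749, 1.5380, 0.4959)
step 12: x0=(-1.3117, 1.2986, 1.3984) x1=(-0.4810, 1.5393, 0.4941)
step 13: x0=(-1.3163, 1.3064, 1.4043) x1=(-0.4877, 1.5404, 0.4930)
step 14: x0=(-1.3207, 1.3143, 1.4100) x1=(-0.4951, 1.5414, 0.4925)
step 15: x0=(-1.3250, 1.3222, 1.4155) x1=(-0.5030, 1.5421, 0.4926)
step 16: x0=(-1.3290, 1.3302, 1.4208) x1=(-0.5115, 1.5428, 0.4934)
step 17: x0=(-1.3328, 1.3383, 1.4259) x1=(-0.5206, 1.5433, 0.4949)
step 18: x0=(-1.3364, 1.3463, 1.4307) x1=(-0.5303, 1.5436, 0.4971)
step 19: x0=(-1.3399, 1.3545, 1.4353) x1=(-0.5406, 1.5438, 0.5000)
step 20: x0=(-1.3431, 1.3626, 1.4397) x1=(-0.5514, 1.5438, 0.5035)
step 21: x0=(-1.3462, 1.3709, 1.4439) x1=(-0.5629, 1.5437, 0.5077)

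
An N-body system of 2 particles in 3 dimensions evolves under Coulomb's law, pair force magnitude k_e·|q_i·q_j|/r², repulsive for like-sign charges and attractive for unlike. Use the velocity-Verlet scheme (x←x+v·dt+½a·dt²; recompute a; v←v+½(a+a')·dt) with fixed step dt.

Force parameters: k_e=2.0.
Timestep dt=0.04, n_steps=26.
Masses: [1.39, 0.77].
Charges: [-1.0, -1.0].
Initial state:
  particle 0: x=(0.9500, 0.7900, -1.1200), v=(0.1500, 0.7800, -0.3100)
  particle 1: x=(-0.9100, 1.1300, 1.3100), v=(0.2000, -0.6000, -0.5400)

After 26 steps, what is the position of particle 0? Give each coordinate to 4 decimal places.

(1.1573, 1.6048, -1.5079)

step 0: x0=(0.9500, 0.7900, -1.1200) x1=(-0.9100, 1.1300, 1.3100)
step 1: x0=(0.9561, 0.8212, -1.1325) x1=(-0.9021, 1.1060, 1.2886)
step 2: x0=(0.9623, 0.8524, -1.1452) x1=(-0.8945, 1.0821, 1.2675)
step 3: x0=(0.9687, 0.8835, -1.1581) x1=(-0.8872, 1.0582, 1.2468)
step 4: x0=(0.9752, 0.9146, -1.1712) x1=(-0.8802, 1.0343, 1.2264)
step 5: x0=(0.9819, 0.9457, -1.1844) x1=(-0.8734, 1.0105, 1.2064)
step 6: x0=(0.9887, 0.9769, -1.1979) x1=(-0.8669, 0.9866, 1.1867)
step 7: x0=(0.9957, 1.0080, -1.2116) x1=(-0.8607, 0.9628, 1.1674)
step 8: x0=(1.0028, 1.0391, -1.2255) x1=(-0.8547, 0.9389, 1.1485)
step 9: x0=(1.0101, 1.0702, -1.2395) x1=(-0.8491, 0.9150, 1.1299)
step 10: x0=(1.0176, 1.1014, -1.2538) x1=(-0.8437, 0.8911, 1.1117)
step 11: x0=(1.0252, 1.1325, -1.2683) x1=(-0.8386, 0.8672, 1.0938)
step 12: x0=(1.0329, 1.1637, -1.2829) x1=(-0.8338, 0.8433, 1.0763)
step 13: x0=(1.0409, 1.1949, -1.2978) x1=(-0.8292, 0.8192, 1.0592)
step 14: x0=(1.0489, 1.2261, -1.3129) x1=(-0.8250, 0.7952, 1.0424)
step 15: x0=(1.0572, 1.2574, -1.3281) x1=(-0.8210, 0.7710, 1.0259)
step 16: x0=(1.0656, 1.2887, -1.3436) x1=(-0.8173, 0.7468, 1.0098)
step 17: x0=(1.0741, 1.3201, -1.3592) x1=(-0.8139, 0.7226, 0.9941)
step 18: x0=(1.0828, 1.3515, -1.3750) x1=(-0.8107, 0.6982, 0.9786)
step 19: x0=(1.0916, 1.3829, -1.3910) x1=(-0.8078, 0.6737, 0.9635)
step 20: x0=(1.1006, 1.4145, -1.4072) x1=(-0.8052, 0.6492, 0.9488)
step 21: x0=(1.1097, 1.4460, -1.4236) x1=(-0.8028, 0.6245, 0.9343)
step 22: x0=(1.1189, 1.4776, -1.4401) x1=(-0.8007, 0.5998, 0.9202)
step 23: x0=(1.1283, 1.5093, -1.4568) x1=(-0.7988, 0.5749, 0.9064)
step 24: x0=(1.1379, 1.5411, -1.4737) x1=(-0.7972, 0.5499, 0.8928)
step 25: x0=(1.1475, 1.5729, -1.4907) x1=(-0.7958, 0.5247, 0.8796)
step 26: x0=(1.1573, 1.6048, -1.5079) x1=(-0.7947, 0.4995, 0.8667)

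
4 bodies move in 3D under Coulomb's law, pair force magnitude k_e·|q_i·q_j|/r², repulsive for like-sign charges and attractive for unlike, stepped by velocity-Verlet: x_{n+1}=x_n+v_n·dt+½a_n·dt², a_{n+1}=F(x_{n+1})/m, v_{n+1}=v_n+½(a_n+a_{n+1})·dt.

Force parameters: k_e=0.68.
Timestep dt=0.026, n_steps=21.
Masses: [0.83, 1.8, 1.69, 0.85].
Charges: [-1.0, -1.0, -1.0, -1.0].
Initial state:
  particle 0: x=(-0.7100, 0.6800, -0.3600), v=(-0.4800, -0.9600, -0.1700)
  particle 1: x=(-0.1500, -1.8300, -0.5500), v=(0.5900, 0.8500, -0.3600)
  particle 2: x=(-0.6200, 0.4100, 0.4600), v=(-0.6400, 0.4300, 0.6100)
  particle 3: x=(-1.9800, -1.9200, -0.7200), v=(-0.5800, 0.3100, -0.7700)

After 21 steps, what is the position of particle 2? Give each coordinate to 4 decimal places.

step 0: x0=(-0.7100, 0.6800, -0.3600) x1=(-0.1500, -1.8300, -0.5500) x2=(-0.6200, 0.4100, 0.4600) x3=(-1.9800, -1.9200, -0.7200)
step 1: x0=(-0.7225, 0.6552, -0.3648) x1=(-0.1346, -1.8079, -0.5594) x2=(-0.6366, 0.4212, 0.4760) x3=(-1.9952, -1.9120, -0.7400)
step 2: x0=(-0.7351, 0.6308, -0.3702) x1=(-0.1191, -1.7859, -0.5687) x2=(-0.6532, 0.4323, 0.4925) x3=(-2.0106, -1.9041, -0.7601)
step 3: x0=(-0.7477, 0.6066, -0.3763) x1=(-0.1036, -1.7640, -0.5781) x2=(-0.6697, 0.4434, 0.5092) x3=(-2.0262, -1.8963, -0.7803)
step 4: x0=(-0.7604, 0.5828, -0.3830) x1=(-0.0879, -1.7422, -0.5875) x2=(-0.6862, 0.4545, 0.5264) x3=(-2.0420, -1.8887, -0.8005)
step 5: x0=(-0.7731, 0.5591, -0.3904) x1=(-0.0722, -1.7204, -0.5970) x2=(-0.7027, 0.4656, 0.5439) x3=(-2.0580, -1.8811, -0.8207)
step 6: x0=(-0.7859, 0.5357, -0.3984) x1=(-0.0564, -1.6987, -0.6064) x2=(-0.7192, 0.4768, 0.5617) x3=(-2.0742, -1.8737, -0.8410)
step 7: x0=(-0.7987, 0.5125, -0.4069) x1=(-0.0405, -1.6770, -0.6158) x2=(-0.7356, 0.4880, 0.5798) x3=(-2.0906, -1.8664, -0.8614)
step 8: x0=(-0.8116, 0.4895, -0.4160) x1=(-0.0245, -1.6555, -0.6253) x2=(-0.7520, 0.4992, 0.5983) x3=(-2.1071, -1.8592, -0.8818)
step 9: x0=(-0.8244, 0.4666, -0.4256) x1=(-0.0084, -1.6340, -0.6348) x2=(-0.7684, 0.5105, 0.6170) x3=(-2.1239, -1.8521, -0.9022)
step 10: x0=(-0.8373, 0.4438, -0.4357) x1=(0.0078, -1.6125, -0.6443) x2=(-0.7848, 0.5219, 0.6361) x3=(-2.1408, -1.8452, -0.9227)
step 11: x0=(-0.8503, 0.4212, -0.4462) x1=(0.0240, -1.5912, -0.6538) x2=(-0.8012, 0.5333, 0.6554) x3=(-2.1579, -1.8384, -0.9433)
step 12: x0=(-0.8632, 0.3988, -0.4572) x1=(0.0404, -1.5699, -0.6633) x2=(-0.8175, 0.5448, 0.6749) x3=(-2.1751, -1.8316, -0.9639)
step 13: x0=(-0.8762, 0.3764, -0.4686) x1=(0.0568, -1.5487, -0.6729) x2=(-0.8339, 0.5564, 0.6947) x3=(-2.1926, -1.8250, -0.9846)
step 14: x0=(-0.8892, 0.3541, -0.4803) x1=(0.0733, -1.5276, -0.6824) x2=(-0.8502, 0.5681, 0.7147) x3=(-2.2101, -1.8186, -1.0053)
step 15: x0=(-0.9023, 0.3320, -0.4923) x1=(0.0898, -1.5065, -0.6920) x2=(-0.8666, 0.5798, 0.7350) x3=(-2.2279, -1.8122, -1.0261)
step 16: x0=(-0.9153, 0.3100, -0.5047) x1=(0.1065, -1.4855, -0.7016) x2=(-0.8829, 0.5917, 0.7554) x3=(-2.2458, -1.8059, -1.0470)
step 17: x0=(-0.9284, 0.2881, -0.5174) x1=(0.1233, -1.4646, -0.7112) x2=(-0.8993, 0.6036, 0.7761) x3=(-2.2639, -1.7998, -1.0679)
step 18: x0=(-0.9415, 0.2662, -0.5303) x1=(0.1401, -1.4437, -0.7209) x2=(-0.9156, 0.6156, 0.7969) x3=(-2.2821, -1.7938, -1.0889)
step 19: x0=(-0.9547, 0.2445, -0.5435) x1=(0.1570, -1.4230, -0.7305) x2=(-0.9319, 0.6277, 0.8179) x3=(-2.3004, -1.7879, -1.1099)
step 20: x0=(-0.9679, 0.2230, -0.5570) x1=(0.1740, -1.4023, -0.7402) x2=(-0.9483, 0.6398, 0.8390) x3=(-2.3190, -1.7821, -1.1310)
step 21: x0=(-0.9811, 0.2015, -0.5706) x1=(0.1911, -1.3816, -0.7499) x2=(-0.9646, 0.6520, 0.8603) x3=(-2.3376, -1.7765, -1.1521)

(-0.9646, 0.6520, 0.8603)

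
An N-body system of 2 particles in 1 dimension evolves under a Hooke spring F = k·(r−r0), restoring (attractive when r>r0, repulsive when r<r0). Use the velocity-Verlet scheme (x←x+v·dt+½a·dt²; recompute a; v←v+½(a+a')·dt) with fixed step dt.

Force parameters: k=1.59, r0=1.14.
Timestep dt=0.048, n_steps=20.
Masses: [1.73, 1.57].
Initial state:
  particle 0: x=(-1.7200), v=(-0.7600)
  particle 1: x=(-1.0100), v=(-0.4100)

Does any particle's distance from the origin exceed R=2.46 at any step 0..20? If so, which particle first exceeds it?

yes, particle 0

step 0: x0=(-1.7200) x1=(-1.0100)
step 1: x0=(-1.7569) x1=(-1.0292)
step 2: x0=(-1.7947) x1=(-1.0474)
step 3: x0=(-1.8334) x1=(-1.0647)
step 4: x0=(-1.8728) x1=(-1.0811)
step 5: x0=(-1.9130) x1=(-1.0967)
step 6: x0=(-1.9538) x1=(-1.1116)
step 7: x0=(-1.9953) x1=(-1.1258)
step 8: x0=(-2.0374) x1=(-1.1393)
step 9: x0=(-2.0799) x1=(-1.1523)
step 10: x0=(-2.1229) x1=(-1.1648)
step 11: x0=(-2.1663) x1=(-1.1768)
step 12: x0=(-2.2101) x1=(-1.1885)
step 13: x0=(-2.2540) x1=(-1.2000)
step 14: x0=(-2.2982) x1=(-1.2112)
step 15: x0=(-2.3424) x1=(-1.2223)
step 16: x0=(-2.3867) x1=(-1.2334)
step 17: x0=(-2.4310) x1=(-1.2444)
step 18: x0=(-2.4752) x1=(-1.2556)
step 19: x0=(-2.5192) x1=(-1.2670)
step 20: x0=(-2.5630) x1=(-1.2787)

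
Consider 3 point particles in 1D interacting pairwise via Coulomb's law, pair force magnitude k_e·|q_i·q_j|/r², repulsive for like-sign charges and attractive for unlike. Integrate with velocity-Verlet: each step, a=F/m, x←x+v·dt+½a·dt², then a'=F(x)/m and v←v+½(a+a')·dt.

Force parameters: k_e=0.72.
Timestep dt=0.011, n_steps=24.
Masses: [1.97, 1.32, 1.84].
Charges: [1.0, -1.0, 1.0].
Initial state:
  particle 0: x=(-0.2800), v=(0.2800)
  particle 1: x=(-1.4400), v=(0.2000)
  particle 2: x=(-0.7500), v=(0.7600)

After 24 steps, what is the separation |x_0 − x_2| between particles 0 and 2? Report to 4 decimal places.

step 0: x0=(-0.2800) x1=(-1.4400) x2=(-0.7500)
step 1: x0=(-0.2768) x1=(-1.4377) x2=(-0.7418)
step 2: x0=(-0.2735) x1=(-1.4352) x2=(-0.7339)
step 3: x0=(-0.2700) x1=(-1.4326) x2=(-0.7263)
step 4: x0=(-0.2663) x1=(-1.4297) x2=(-0.7191)
step 5: x0=(-0.2624) x1=(-1.4267) x2=(-0.7122)
step 6: x0=(-0.2584) x1=(-1.4235) x2=(-0.7056)
step 7: x0=(-0.2541) x1=(-1.4201) x2=(-0.6993)
step 8: x0=(-0.2497) x1=(-1.4166) x2=(-0.6934)
step 9: x0=(-0.2450) x1=(-1.4128) x2=(-0.6878)
step 10: x0=(-0.2402) x1=(-1.4089) x2=(-0.6825)
step 11: x0=(-0.2352) x1=(-1.4049) x2=(-0.6776)
step 12: x0=(-0.2300) x1=(-1.4006) x2=(-0.6730)
step 13: x0=(-0.2246) x1=(-1.3962) x2=(-0.6687)
step 14: x0=(-0.2190) x1=(-1.3916) x2=(-0.6647)
step 15: x0=(-0.2132) x1=(-1.3868) x2=(-0.6611)
step 16: x0=(-0.2072) x1=(-1.3819) x2=(-0.6578)
step 17: x0=(-0.2011) x1=(-1.3768) x2=(-0.6549)
step 18: x0=(-0.1947) x1=(-1.3715) x2=(-0.6522)
step 19: x0=(-0.1882) x1=(-1.3660) x2=(-0.6499)
step 20: x0=(-0.1815) x1=(-1.3604) x2=(-0.6479)
step 21: x0=(-0.1746) x1=(-1.3546) x2=(-0.6461)
step 22: x0=(-0.1676) x1=(-1.3486) x2=(-0.6447)
step 23: x0=(-0.1604) x1=(-1.3424) x2=(-0.6437)
step 24: x0=(-0.1530) x1=(-1.3360) x2=(-0.6429)

0.4898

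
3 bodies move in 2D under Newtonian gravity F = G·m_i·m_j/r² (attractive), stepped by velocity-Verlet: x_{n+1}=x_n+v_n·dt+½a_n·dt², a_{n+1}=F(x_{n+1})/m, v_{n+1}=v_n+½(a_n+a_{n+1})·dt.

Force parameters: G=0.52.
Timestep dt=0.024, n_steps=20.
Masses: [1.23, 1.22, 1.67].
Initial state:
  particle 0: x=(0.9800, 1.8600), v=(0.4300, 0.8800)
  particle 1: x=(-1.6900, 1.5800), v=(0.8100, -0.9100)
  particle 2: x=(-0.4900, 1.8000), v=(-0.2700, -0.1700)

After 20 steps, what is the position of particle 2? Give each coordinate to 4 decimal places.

(-0.6521, 1.6993)

step 0: x0=(0.9800, 1.8600) x1=(-1.6900, 1.5800) x2=(-0.4900, 1.8000)
step 1: x0=(0.9902, 1.8811) x1=(-1.6704, 1.5582) x2=(-0.4965, 1.7959)
step 2: x0=(1.0001, 1.9022) x1=(-1.6503, 1.5365) x2=(-0.5031, 1.7918)
step 3: x0=(1.0097, 1.9233) x1=(-1.6299, 1.5148) x2=(-0.5098, 1.7876)
step 4: x0=(1.0191, 1.9443) x1=(-1.6091, 1.4933) x2=(-0.5166, 1.7833)
step 5: x0=(1.0282, 1.9653) x1=(-1.5878, 1.4718) x2=(-0.5235, 1.7790)
step 6: x0=(1.0371, 1.9863) x1=(-1.5661, 1.4505) x2=(-0.5306, 1.7747)
step 7: x0=(1.0457, 2.0073) x1=(-1.5439, 1.4293) x2=(-0.5378, 1.7703)
step 8: x0=(1.0540, 2.0282) x1=(-1.5213, 1.4083) x2=(-0.5452, 1.7657)
step 9: x0=(1.0621, 2.0490) x1=(-1.4981, 1.3874) x2=(-0.5528, 1.7611)
step 10: x0=(1.0700, 2.0698) x1=(-1.4745, 1.3668) x2=(-0.5605, 1.7564)
step 11: x0=(1.0777, 2.0906) x1=(-1.4504, 1.3463) x2=(-0.5685, 1.7516)
step 12: x0=(1.0851, 2.1113) x1=(-1.4257, 1.3261) x2=(-0.5767, 1.7466)
step 13: x0=(1.0924, 2.1320) x1=(-1.4004, 1.3062) x2=(-0.5851, 1.7415)
step 14: x0=(1.0994, 2.1526) x1=(-1.3746, 1.2865) x2=(-0.5938, 1.7362)
step 15: x0=(1.1062, 2.1731) x1=(-1.3483, 1.2672) x2=(-0.6027, 1.7307)
step 16: x0=(1.1127, 2.1936) x1=(-1.3213, 1.2482) x2=(-0.6120, 1.7250)
step 17: x0=(1.1191, 2.2140) x1=(-1.2937, 1.2296) x2=(-0.6215, 1.7190)
step 18: x0=(1.1253, 2.2344) x1=(-1.2654, 1.2115) x2=(-0.6314, 1.7128)
step 19: x0=(1.1313, 2.2547) x1=(-1.2365, 1.1939) x2=(-0.6416, 1.7062)
step 20: x0=(1.1371, 2.2750) x1=(-1.2070, 1.1768) x2=(-0.6521, 1.6993)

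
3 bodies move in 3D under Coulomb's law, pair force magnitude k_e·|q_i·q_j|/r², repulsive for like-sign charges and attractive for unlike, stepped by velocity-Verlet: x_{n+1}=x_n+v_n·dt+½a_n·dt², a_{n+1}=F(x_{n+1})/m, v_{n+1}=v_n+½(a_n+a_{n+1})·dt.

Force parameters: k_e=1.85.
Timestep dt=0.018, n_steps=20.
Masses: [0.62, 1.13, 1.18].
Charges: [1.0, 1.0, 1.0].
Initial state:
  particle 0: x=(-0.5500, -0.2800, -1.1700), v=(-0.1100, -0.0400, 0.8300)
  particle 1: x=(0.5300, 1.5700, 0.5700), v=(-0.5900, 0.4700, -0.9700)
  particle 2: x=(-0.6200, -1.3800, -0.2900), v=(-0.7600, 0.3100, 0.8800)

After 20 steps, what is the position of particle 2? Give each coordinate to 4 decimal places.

(-0.9023, -1.3157, 0.0574)

step 0: x0=(-0.5500, -0.2800, -1.1700) x1=(0.5300, 1.5700, 0.5700) x2=(-0.6200, -1.3800, -0.2900)
step 1: x0=(-0.5520, -0.2806, -1.1553) x1=(0.5194, 1.5785, 0.5526) x2=(-0.6337, -1.3745, -0.2741)
step 2: x0=(-0.5540, -0.2809, -1.1409) x1=(0.5088, 1.5871, 0.5352) x2=(-0.6474, -1.3693, -0.2580)
step 3: x0=(-0.5560, -0.2808, -1.1269) x1=(0.4983, 1.5958, 0.5179) x2=(-0.6612, -1.3643, -0.2418)
step 4: x0=(-0.5581, -0.2805, -1.1133) x1=(0.4879, 1.6046, 0.5006) x2=(-0.6750, -1.3596, -0.2254)
step 5: x0=(-0.5601, -0.2800, -1.1001) x1=(0.4775, 1.6135, 0.4834) x2=(-0.6888, -1.3551, -0.2089)
step 6: x0=(-0.5622, -0.2791, -1.0873) x1=(0.4671, 1.6224, 0.4662) x2=(-0.7027, -1.3509, -0.1923)
step 7: x0=(-0.5643, -0.2780, -1.0749) x1=(0.4568, 1.6315, 0.4491) x2=(-0.7166, -1.3469, -0.1754)
step 8: x0=(-0.5663, -0.2765, -1.0629) x1=(0.4465, 1.6407, 0.4321) x2=(-0.7306, -1.3431, -0.1585)
step 9: x0=(-0.5684, -0.2749, -1.0513) x1=(0.4363, 1.6500, 0.4151) x2=(-0.7446, -1.3396, -0.1413)
step 10: x0=(-0.5705, -0.2729, -1.0401) x1=(0.4261, 1.6594, 0.3982) x2=(-0.7586, -1.3363, -0.1240)
step 11: x0=(-0.5725, -0.2707, -1.0292) x1=(0.4160, 1.6689, 0.3813) x2=(-0.7728, -1.3332, -0.1066)
step 12: x0=(-0.5746, -0.2683, -1.0188) x1=(0.4059, 1.6784, 0.3644) x2=(-0.7869, -1.3304, -0.0890)
step 13: x0=(-0.5766, -0.2656, -1.0087) x1=(0.3958, 1.6881, 0.3476) x2=(-0.8011, -1.3278, -0.0712)
step 14: x0=(-0.5786, -0.2626, -0.9990) x1=(0.3859, 1.6979, 0.3309) x2=(-0.8154, -1.3254, -0.0533)
step 15: x0=(-0.5806, -0.2595, -0.9897) x1=(0.3759, 1.7079, 0.3142) x2=(-0.8297, -1.3233, -0.0352)
step 16: x0=(-0.5825, -0.2561, -0.9808) x1=(0.3660, 1.7179, 0.2975) x2=(-0.8441, -1.3213, -0.0170)
step 17: x0=(-0.5845, -0.2525, -0.9722) x1=(0.3562, 1.7280, 0.2809) x2=(-0.8586, -1.3196, 0.0014)
step 18: x0=(-0.5864, -0.2487, -0.9641) x1=(0.3464, 1.7383, 0.2644) x2=(-0.8731, -1.3181, 0.0199)
step 19: x0=(-0.5882, -0.2447, -0.9563) x1=(0.3366, 1.7486, 0.2479) x2=(-0.8877, -1.3168, 0.0386)
step 20: x0=(-0.5901, -0.2405, -0.9488) x1=(0.3270, 1.7591, 0.2314) x2=(-0.9023, -1.3157, 0.0574)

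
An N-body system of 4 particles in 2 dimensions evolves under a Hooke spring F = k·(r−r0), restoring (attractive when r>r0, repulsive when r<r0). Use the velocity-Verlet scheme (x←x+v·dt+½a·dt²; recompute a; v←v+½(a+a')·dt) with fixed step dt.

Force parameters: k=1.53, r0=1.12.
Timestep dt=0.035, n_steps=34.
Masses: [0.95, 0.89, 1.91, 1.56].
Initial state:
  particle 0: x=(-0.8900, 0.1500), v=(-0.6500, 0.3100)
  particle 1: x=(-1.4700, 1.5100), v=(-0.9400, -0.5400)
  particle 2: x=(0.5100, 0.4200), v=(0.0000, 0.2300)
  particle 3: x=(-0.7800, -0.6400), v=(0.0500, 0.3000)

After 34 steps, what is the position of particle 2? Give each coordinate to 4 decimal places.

step 0: x0=(-0.8900, 0.1500) x1=(-1.4700, 1.5100) x2=(0.5100, 0.4200) x3=(-0.7800, -0.6400)
step 1: x0=(-0.9126, 0.1615) x1=(-1.5013, 1.4890) x2=(0.5092, 0.4281) x3=(-0.7782, -0.6288)
step 2: x0=(-0.9350, 0.1744) x1=(-1.5295, 1.4641) x2=(0.5066, 0.4364) x3=(-0.7762, -0.6164)
step 3: x0=(-0.9571, 0.1886) x1=(-1.5544, 1.4353) x2=(0.5022, 0.4447) x3=(-0.7741, -0.6026)
step 4: x0=(-0.9788, 0.2039) x1=(-1.5761, 1.4028) x2=(0.4961, 0.4532) x3=(-0.7719, -0.5876)
step 5: x0=(-1.0002, 0.2203) x1=(-1.5945, 1.3669) x2=(0.4882, 0.4618) x3=(-0.7696, -0.5714)
step 6: x0=(-1.0211, 0.2377) x1=(-1.6097, 1.3278) x2=(0.4785, 0.4704) x3=(-0.7672, -0.5541)
step 7: x0=(-1.0415, 0.2560) x1=(-1.6218, 1.2858) x2=(0.4670, 0.4791) x3=(-0.7646, -0.5357)
step 8: x0=(-1.0614, 0.2750) x1=(-1.6308, 1.2411) x2=(0.4537, 0.4878) x3=(-0.7620, -0.5163)
step 9: x0=(-1.0806, 0.2947) x1=(-1.6369, 1.1940) x2=(0.4387, 0.4966) x3=(-0.7593, -0.4959)
step 10: x0=(-1.0992, 0.3148) x1=(-1.6401, 1.1449) x2=(0.4220, 0.5053) x3=(-0.7565, -0.4747)
step 11: x0=(-1.1170, 0.3353) x1=(-1.6407, 1.0940) x2=(0.4035, 0.5141) x3=(-0.7536, -0.4527)
step 12: x0=(-1.1341, 0.3560) x1=(-1.6388, 1.0416) x2=(0.3834, 0.5228) x3=(-0.7506, -0.4299)
step 13: x0=(-1.1502, 0.3768) x1=(-1.6345, 0.9882) x2=(0.3618, 0.5315) x3=(-0.7475, -0.4066)
step 14: x0=(-1.1653, 0.3976) x1=(-1.6282, 0.9339) x2=(0.3386, 0.5402) x3=(-0.7444, -0.3826)
step 15: x0=(-1.1794, 0.4182) x1=(-1.6202, 0.8790) x2=(0.3139, 0.5487) x3=(-0.7411, -0.3583)
step 16: x0=(-1.1923, 0.4386) x1=(-1.6105, 0.8240) x2=(0.2879, 0.5573) x3=(-0.7377, -0.3335)
step 17: x0=(-1.2039, 0.4587) x1=(-1.5997, 0.7689) x2=(0.2605, 0.5657) x3=(-0.7343, -0.3085)
step 18: x0=(-1.2140, 0.4785) x1=(-1.5879, 0.7140) x2=(0.2319, 0.5741) x3=(-0.7307, -0.2834)
step 19: x0=(-1.2227, 0.4980) x1=(-1.5757, 0.6595) x2=(0.2022, 0.5824) x3=(-0.7269, -0.2581)
step 20: x0=(-1.2296, 0.5173) x1=(-1.5632, 0.6053) x2=(0.1715, 0.5906) x3=(-0.7230, -0.2328)
step 21: x0=(-1.2347, 0.5365) x1=(-1.5509, 0.5515) x2=(0.1397, 0.5987) x3=(-0.7189, -0.2076)
step 22: x0=(-1.2380, 0.5561) x1=(-1.5391, 0.4977) x2=(0.1072, 0.6068) x3=(-0.7147, -0.1825)
step 23: x0=(-1.2395, 0.5763) x1=(-1.5280, 0.4438) x2=(0.0739, 0.6148) x3=(-0.7102, -0.1577)
step 24: x0=(-1.2395, 0.5975) x1=(-1.5175, 0.3894) x2=(0.0399, 0.6228) x3=(-0.7055, -0.1332)
step 25: x0=(-1.2381, 0.6200) x1=(-1.5077, 0.3344) x2=(0.0054, 0.6308) x3=(-0.7005, -0.1091)
step 26: x0=(-1.2358, 0.6439) x1=(-1.4984, 0.2786) x2=(-0.0296, 0.6387) x3=(-0.6952, -0.0853)
step 27: x0=(-1.2328, 0.6692) x1=(-1.4896, 0.2220) x2=(-0.0650, 0.6467) x3=(-0.6897, -0.0620)
step 28: x0=(-1.2293, 0.6959) x1=(-1.4812, 0.1648) x2=(-0.1006, 0.6546) x3=(-0.6838, -0.0392)
step 29: x0=(-1.2257, 0.7238) x1=(-1.4733, 0.1070) x2=(-0.1364, 0.6626) x3=(-0.6776, -0.0168)
step 30: x0=(-1.2219, 0.7529) x1=(-1.4657, 0.0486) x2=(-0.1724, 0.6707) x3=(-0.6711, 0.0050)
step 31: x0=(-1.2183, 0.7830) x1=(-1.4584, -0.0102) x2=(-0.2084, 0.6789) x3=(-0.6642, 0.0264)
step 32: x0=(-1.2149, 0.8139) x1=(-1.4514, -0.0693) x2=(-0.2443, 0.6872) x3=(-0.6571, 0.0473)
step 33: x0=(-1.2120, 0.8456) x1=(-1.4447, -0.1285) x2=(-0.2802, 0.6956) x3=(-0.6497, 0.0677)
step 34: x0=(-1.2094, 0.8778) x1=(-1.4381, -0.1878) x2=(-0.3160, 0.7041) x3=(-0.6420, 0.0877)

(-0.3160, 0.7041)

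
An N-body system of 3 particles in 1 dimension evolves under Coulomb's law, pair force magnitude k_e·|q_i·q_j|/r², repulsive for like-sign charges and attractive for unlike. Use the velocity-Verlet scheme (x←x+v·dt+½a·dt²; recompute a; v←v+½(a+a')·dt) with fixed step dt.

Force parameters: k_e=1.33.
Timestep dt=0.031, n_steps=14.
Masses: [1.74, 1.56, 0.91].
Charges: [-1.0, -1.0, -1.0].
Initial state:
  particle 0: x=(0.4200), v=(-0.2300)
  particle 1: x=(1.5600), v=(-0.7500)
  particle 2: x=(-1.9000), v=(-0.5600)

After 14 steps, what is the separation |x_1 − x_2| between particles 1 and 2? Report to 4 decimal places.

3.4888

step 0: x0=(0.4200) x1=(1.5600) x2=(-1.9000)
step 1: x0=(0.4127) x1=(1.5371) x2=(-1.9175)
step 2: x0=(0.4049) x1=(1.5149) x2=(-1.9355)
step 3: x0=(0.3966) x1=(1.4935) x2=(-1.9538)
step 4: x0=(0.3879) x1=(1.4728) x2=(-1.9724)
step 5: x0=(0.3787) x1=(1.4528) x2=(-1.9915)
step 6: x0=(0.3689) x1=(1.4337) x2=(-2.0109)
step 7: x0=(0.3587) x1=(1.4153) x2=(-2.0307)
step 8: x0=(0.3479) x1=(1.3977) x2=(-2.0508)
step 9: x0=(0.3366) x1=(1.3810) x2=(-2.0713)
step 10: x0=(0.3247) x1=(1.3651) x2=(-2.0922)
step 11: x0=(0.3123) x1=(1.3500) x2=(-2.1134)
step 12: x0=(0.2994) x1=(1.3357) x2=(-2.1350)
step 13: x0=(0.2858) x1=(1.3222) x2=(-2.1569)
step 14: x0=(0.2717) x1=(1.3096) x2=(-2.1792)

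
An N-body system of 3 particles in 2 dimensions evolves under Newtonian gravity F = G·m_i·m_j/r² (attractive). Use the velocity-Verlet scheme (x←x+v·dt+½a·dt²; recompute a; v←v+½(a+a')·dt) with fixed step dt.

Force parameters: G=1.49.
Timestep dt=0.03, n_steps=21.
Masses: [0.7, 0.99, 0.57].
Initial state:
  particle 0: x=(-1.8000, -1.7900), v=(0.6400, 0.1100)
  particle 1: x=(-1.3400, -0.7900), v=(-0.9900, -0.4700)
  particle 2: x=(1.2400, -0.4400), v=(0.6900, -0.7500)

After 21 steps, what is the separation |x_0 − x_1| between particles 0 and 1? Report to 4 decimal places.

step 0: x0=(-1.8000, -1.7900) x1=(-1.3400, -0.7900) x2=(1.2400, -0.4400)
step 1: x0=(-1.7805, -1.7862) x1=(-1.3698, -0.8044) x2=(1.2606, -0.4625)
step 2: x0=(-1.7606, -1.7813) x1=(-1.3998, -0.8196) x2=(1.2809, -0.4851)
step 3: x0=(-1.7401, -1.7751) x1=(-1.4301, -0.8357) x2=(1.3009, -0.5078)
step 4: x0=(-1.7191, -1.7677) x1=(-1.4605, -0.8526) x2=(1.3207, -0.5305)
step 5: x0=(-1.6977, -1.7588) x1=(-1.4911, -0.8705) x2=(1.3402, -0.5532)
step 6: x0=(-1.6758, -1.7484) x1=(-1.5219, -0.8895) x2=(1.3595, -0.5760)
step 7: x0=(-1.6536, -1.7362) x1=(-1.5528, -0.9097) x2=(1.3786, -0.5989)
step 8: x0=(-1.6310, -1.7220) x1=(-1.5837, -0.9312) x2=(1.3974, -0.6218)
step 9: x0=(-1.6083, -1.7058) x1=(-1.6147, -0.9542) x2=(1.4160, -0.6447)
step 10: x0=(-1.5855, -1.6871) x1=(-1.6456, -0.9789) x2=(1.4343, -0.6677)
step 11: x0=(-1.5629, -1.6658) x1=(-1.6763, -1.0054) x2=(1.4525, -0.6907)
step 12: x0=(-1.5407, -1.6416) x1=(-1.7065, -1.0339) x2=(1.4704, -0.7138)
step 13: x0=(-1.5193, -1.6141) x1=(-1.7360, -1.0648) x2=(1.4881, -0.7369)
step 14: x0=(-1.4992, -1.5831) x1=(-1.7645, -1.0981) x2=(1.5055, -0.7601)
step 15: x0=(-1.4811, -1.5482) x1=(-1.7914, -1.1341) x2=(1.5228, -0.7833)
step 16: x0=(-1.4659, -1.5094) x1=(-1.8161, -1.1729) x2=(1.5398, -0.8065)
step 17: x0=(-1.4547, -1.4666) x1=(-1.8379, -1.2145) x2=(1.5566, -0.8298)
step 18: x0=(-1.4487, -1.4203) x1=(-1.8560, -1.2585) x2=(1.5733, -0.8531)
step 19: x0=(-1.4491, -1.3715) x1=(-1.8694, -1.3043) x2=(1.5897, -0.8764)
step 20: x0=(-1.4566, -1.3215) x1=(-1.8776, -1.3510) x2=(1.6059, -0.8998)
step 21: x0=(-1.4715, -1.2720) x1=(-1.8805, -1.3972) x2=(1.6219, -0.9231)

0.4278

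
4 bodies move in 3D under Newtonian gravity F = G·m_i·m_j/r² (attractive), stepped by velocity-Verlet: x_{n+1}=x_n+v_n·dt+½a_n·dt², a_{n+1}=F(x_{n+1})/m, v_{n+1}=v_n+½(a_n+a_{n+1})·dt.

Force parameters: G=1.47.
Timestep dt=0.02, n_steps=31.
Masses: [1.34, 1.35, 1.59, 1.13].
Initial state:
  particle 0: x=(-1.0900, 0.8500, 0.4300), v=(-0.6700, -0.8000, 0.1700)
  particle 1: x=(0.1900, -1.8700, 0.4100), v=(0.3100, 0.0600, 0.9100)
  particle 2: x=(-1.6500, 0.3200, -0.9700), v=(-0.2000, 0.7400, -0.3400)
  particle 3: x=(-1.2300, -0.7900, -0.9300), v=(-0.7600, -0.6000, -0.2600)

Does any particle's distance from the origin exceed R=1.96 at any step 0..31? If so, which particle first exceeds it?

yes, particle 2

step 0: x0=(-1.0900, 0.8500, 0.4300) x1=(0.1900, -1.8700, 0.4100) x2=(-1.6500, 0.3200, -0.9700) x3=(-1.2300, -0.7900, -0.9300)
step 1: x0=(-1.1035, 0.8338, 0.4332) x1=(0.1961, -1.8687, 0.4281) x2=(-1.6538, 0.3346, -0.9766) x3=(-1.2453, -0.8017, -0.9351)
step 2: x0=(-1.1170, 0.8174, 0.4360) x1=(0.2020, -1.8672, 0.4462) x2=(-1.6574, 0.3488, -0.9830) x3=(-1.2606, -0.8127, -0.9400)
step 3: x0=(-1.1306, 0.8006, 0.4383) x1=(0.2078, -1.8655, 0.4641) x2=(-1.6606, 0.3627, -0.9889) x3=(-1.2761, -0.8230, -0.9448)
step 4: x0=(-1.1444, 0.7836, 0.4402) x1=(0.2134, -1.8636, 0.4818) x2=(-1.6636, 0.3761, -0.9946) x3=(-1.2916, -0.8327, -0.9493)
step 5: x0=(-1.1582, 0.7662, 0.4417) x1=(0.2188, -1.8615, 0.4995) x2=(-1.6663, 0.3892, -0.9999) x3=(-1.3072, -0.8418, -0.9537)
step 6: x0=(-1.1721, 0.7486, 0.4428) x1=(0.2241, -1.8592, 0.5171) x2=(-1.6687, 0.4020, -1.0049) x3=(-1.3229, -0.8503, -0.9579)
step 7: x0=(-1.1861, 0.7307, 0.4434) x1=(0.2292, -1.8567, 0.5345) x2=(-1.6709, 0.4144, -1.0095) x3=(-1.3385, -0.8582, -0.9619)
step 8: x0=(-1.2002, 0.7125, 0.4435) x1=(0.2341, -1.8540, 0.5518) x2=(-1.6728, 0.4264, -1.0138) x3=(-1.3543, -0.8655, -0.9657)
step 9: x0=(-1.2144, 0.6941, 0.4432) x1=(0.2388, -1.8512, 0.5690) x2=(-1.6746, 0.4381, -1.0178) x3=(-1.3700, -0.8722, -0.9694)
step 10: x0=(-1.2287, 0.6754, 0.4425) x1=(0.2434, -1.8482, 0.5861) x2=(-1.6761, 0.4494, -1.0214) x3=(-1.3858, -0.8783, -0.9729)
step 11: x0=(-1.2430, 0.6565, 0.4412) x1=(0.2478, -1.8450, 0.6031) x2=(-1.6774, 0.4604, -1.0246) x3=(-1.4015, -0.8839, -0.9761)
step 12: x0=(-1.2574, 0.6374, 0.4396) x1=(0.2521, -1.8416, 0.6200) x2=(-1.6785, 0.4710, -1.0275) x3=(-1.4173, -0.8889, -0.9792)
step 13: x0=(-1.2719, 0.6180, 0.4374) x1=(0.2562, -1.8380, 0.6367) x2=(-1.6794, 0.4813, -1.0300) x3=(-1.4331, -0.8933, -0.9821)
step 14: x0=(-1.2865, 0.5983, 0.4347) x1=(0.2601, -1.8343, 0.6534) x2=(-1.6801, 0.4913, -1.0321) x3=(-1.4488, -0.8972, -0.9848)
step 15: x0=(-1.3011, 0.5785, 0.4316) x1=(0.2639, -1.8304, 0.6699) x2=(-1.6806, 0.5009, -1.0339) x3=(-1.4646, -0.9005, -0.9874)
step 16: x0=(-1.3158, 0.5584, 0.4279) x1=(0.2675, -1.8264, 0.6863) x2=(-1.6810, 0.5101, -1.0353) x3=(-1.4803, -0.9033, -0.9897)
step 17: x0=(-1.3305, 0.5382, 0.4238) x1=(0.2709, -1.8221, 0.7027) x2=(-1.6812, 0.5190, -1.0363) x3=(-1.4959, -0.9055, -0.9918)
step 18: x0=(-1.3453, 0.5177, 0.4192) x1=(0.2742, -1.8178, 0.7189) x2=(-1.6812, 0.5275, -1.0370) x3=(-1.5116, -0.9072, -0.9938)
step 19: x0=(-1.3601, 0.4970, 0.4140) x1=(0.2773, -1.8132, 0.7350) x2=(-1.6811, 0.5356, -1.0372) x3=(-1.5272, -0.9083, -0.9955)
step 20: x0=(-1.3750, 0.4762, 0.4083) x1=(0.2802, -1.8085, 0.7509) x2=(-1.6808, 0.5434, -1.0371) x3=(-1.5427, -0.9089, -0.9971)
step 21: x0=(-1.3900, 0.4552, 0.4021) x1=(0.2830, -1.8036, 0.7668) x2=(-1.6804, 0.5509, -1.0366) x3=(-1.5582, -0.9089, -0.9984)
step 22: x0=(-1.4049, 0.4340, 0.3954) x1=(0.2857, -1.7986, 0.7826) x2=(-1.6799, 0.5579, -1.0356) x3=(-1.5737, -0.9085, -0.9996)
step 23: x0=(-1.4200, 0.4126, 0.3881) x1=(0.2881, -1.7934, 0.7982) x2=(-1.6792, 0.5646, -1.0343) x3=(-1.5890, -0.9074, -1.0005)
step 24: x0=(-1.4350, 0.3911, 0.3803) x1=(0.2905, -1.7881, 0.8138) x2=(-1.6784, 0.5709, -1.0326) x3=(-1.6044, -0.9059, -1.0012)
step 25: x0=(-1.4501, 0.3694, 0.3719) x1=(0.2926, -1.7826, 0.8292) x2=(-1.6775, 0.5768, -1.0304) x3=(-1.6196, -0.9038, -1.0018)
step 26: x0=(-1.4652, 0.3476, 0.3630) x1=(0.2946, -1.7769, 0.8445) x2=(-1.6765, 0.5823, -1.0279) x3=(-1.6348, -0.9011, -1.0020)
step 27: x0=(-1.4804, 0.3257, 0.3535) x1=(0.2964, -1.7712, 0.8598) x2=(-1.6754, 0.5874, -1.0249) x3=(-1.6499, -0.8979, -1.0021)
step 28: x0=(-1.4955, 0.3037, 0.3434) x1=(0.2981, -1.7652, 0.8749) x2=(-1.6742, 0.5921, -1.0216) x3=(-1.6649, -0.8941, -1.0019)
step 29: x0=(-1.5107, 0.2815, 0.3327) x1=(0.2996, -1.7591, 0.8899) x2=(-1.6730, 0.5963, -1.0178) x3=(-1.6798, -0.8898, -1.0015)
step 30: x0=(-1.5258, 0.2592, 0.3214) x1=(0.3010, -1.7529, 0.9048) x2=(-1.6716, 0.6002, -1.0135) x3=(-1.6947, -0.8850, -1.0008)
step 31: x0=(-1.5410, 0.2369, 0.3095) x1=(0.3021, -1.7465, 0.9195) x2=(-1.6702, 0.6035, -1.0089) x3=(-1.7094, -0.8796, -0.9999)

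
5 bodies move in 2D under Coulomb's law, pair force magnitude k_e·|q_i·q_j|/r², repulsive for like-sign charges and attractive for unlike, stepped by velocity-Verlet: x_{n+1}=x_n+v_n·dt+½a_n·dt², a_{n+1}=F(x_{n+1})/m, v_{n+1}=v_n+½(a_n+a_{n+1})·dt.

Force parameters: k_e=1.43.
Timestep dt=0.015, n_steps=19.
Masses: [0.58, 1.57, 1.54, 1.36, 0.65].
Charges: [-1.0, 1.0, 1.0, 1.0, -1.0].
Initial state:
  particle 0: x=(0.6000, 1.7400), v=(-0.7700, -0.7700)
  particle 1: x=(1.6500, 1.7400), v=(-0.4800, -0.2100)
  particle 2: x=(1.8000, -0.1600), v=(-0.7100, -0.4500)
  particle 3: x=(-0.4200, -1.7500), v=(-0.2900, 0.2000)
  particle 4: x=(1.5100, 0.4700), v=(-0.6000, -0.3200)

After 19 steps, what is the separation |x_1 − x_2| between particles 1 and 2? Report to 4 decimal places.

step 0: x0=(0.6000, 1.7400) x1=(1.6500, 1.7400) x2=(1.8000, -0.1600) x3=(-0.4200, -1.7500) x4=(1.5100, 0.4700)
step 1: x0=(0.5887, 1.7285) x1=(1.6427, 1.7368) x2=(1.7893, -0.1666) x3=(-0.4244, -1.7470) x4=(1.5013, 0.4648)
step 2: x0=(0.5777, 1.7170) x1=(1.6352, 1.7336) x2=(1.7783, -0.1727) x3=(-0.4287, -1.7440) x4=(1.4931, 0.4587)
step 3: x0=(0.5672, 1.7056) x1=(1.6275, 1.7303) x2=(1.7673, -0.1785) x3=(-0.4331, -1.7410) x4=(1.4854, 0.4518)
step 4: x0=(0.5571, 1.6942) x1=(1.6196, 1.7269) x2=(1.7560, -0.1839) x3=(-0.4375, -1.7379) x4=(1.4783, 0.4440)
step 5: x0=(0.5474, 1.6830) x1=(1.6116, 1.7235) x2=(1.7446, -0.1889) x3=(-0.4419, -1.7349) x4=(1.4718, 0.4354)
step 6: x0=(0.5381, 1.6717) x1=(1.6033, 1.7200) x2=(1.7330, -0.1934) x3=(-0.4463, -1.7319) x4=(1.4657, 0.4258)
step 7: x0=(0.5292, 1.6606) x1=(1.5948, 1.7165) x2=(1.7212, -0.1976) x3=(-0.4507, -1.7288) x4=(1.4603, 0.4154)
step 8: x0=(0.5206, 1.6495) x1=(1.5862, 1.7129) x2=(1.7092, -0.2013) x3=(-0.4551, -1.7258) x4=(1.4553, 0.4040)
step 9: x0=(0.5125, 1.6385) x1=(1.5774, 1.7092) x2=(1.6970, -0.2046) x3=(-0.4596, -1.7227) x4=(1.4510, 0.3916)
step 10: x0=(0.5048, 1.6276) x1=(1.5683, 1.7055) x2=(1.6847, -0.2074) x3=(-0.4640, -1.7196) x4=(1.4471, 0.3782)
step 11: x0=(0.4975, 1.6167) x1=(1.5591, 1.7017) x2=(1.6722, -0.2097) x3=(-0.4685, -1.7166) x4=(1.4439, 0.3637)
step 12: x0=(0.4906, 1.6059) x1=(1.5497, 1.6978) x2=(1.6595, -0.2116) x3=(-0.4729, -1.7135) x4=(1.4412, 0.3480)
step 13: x0=(0.4841, 1.5952) x1=(1.5401, 1.6939) x2=(1.6465, -0.2129) x3=(-0.4774, -1.7104) x4=(1.4392, 0.3312)
step 14: x0=(0.4780, 1.5846) x1=(1.5304, 1.6900) x2=(1.6334, -0.2136) x3=(-0.4819, -1.7073) x4=(1.4377, 0.3130)
step 15: x0=(0.4723, 1.5741) x1=(1.5204, 1.6859) x2=(1.6200, -0.2137) x3=(-0.4864, -1.7042) x4=(1.4369, 0.2935)
step 16: x0=(0.4670, 1.5636) x1=(1.5103, 1.6818) x2=(1.6064, -0.2131) x3=(-0.4909, -1.7010) x4=(1.4368, 0.2724)
step 17: x0=(0.4622, 1.5532) x1=(1.5000, 1.6777) x2=(1.5925, -0.2118) x3=(-0.4955, -1.6979) x4=(1.4373, 0.2495)
step 18: x0=(0.4578, 1.5428) x1=(1.4894, 1.6735) x2=(1.5784, -0.2096) x3=(-0.5000, -1.6948) x4=(1.4386, 0.2248)
step 19: x0=(0.4538, 1.5326) x1=(1.4787, 1.6693) x2=(1.5639, -0.2065) x3=(-0.5045, -1.6916) x4=(1.4407, 0.1978)

1.8777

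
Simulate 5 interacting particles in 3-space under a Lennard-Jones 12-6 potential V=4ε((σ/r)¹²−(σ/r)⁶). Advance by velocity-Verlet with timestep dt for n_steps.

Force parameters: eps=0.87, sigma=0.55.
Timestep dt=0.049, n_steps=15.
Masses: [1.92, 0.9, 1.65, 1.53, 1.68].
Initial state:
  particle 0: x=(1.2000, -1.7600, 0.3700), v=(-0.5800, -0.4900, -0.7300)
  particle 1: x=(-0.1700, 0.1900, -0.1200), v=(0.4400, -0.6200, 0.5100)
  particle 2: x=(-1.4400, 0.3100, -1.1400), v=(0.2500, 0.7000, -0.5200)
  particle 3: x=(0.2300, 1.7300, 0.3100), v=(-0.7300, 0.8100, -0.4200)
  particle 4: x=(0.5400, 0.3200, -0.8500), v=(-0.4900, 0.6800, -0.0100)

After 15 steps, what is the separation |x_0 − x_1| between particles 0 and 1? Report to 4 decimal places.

step 0: x0=(1.2000, -1.7600, 0.3700) x1=(-0.1700, 0.1900, -0.1200) x2=(-1.4400, 0.3100, -1.1400) x3=(0.2300, 1.7300, 0.3100) x4=(0.5400, 0.3200, -0.8500)
step 1: x0=(1.1716, -1.7840, 0.3342) x1=(-0.1480, 0.1597, -0.0955) x2=(-1.4277, 0.3443, -1.1655) x3=(0.1942, 1.7697, 0.2894) x4=(0.5158, 0.3533, -0.8503)
step 2: x0=(1.1432, -1.8080, 0.2985) x1=(-0.1253, 0.1297, -0.0718) x2=(-1.4154, 0.3786, -1.1909) x3=(0.1585, 1.8093, 0.2688) x4=(0.4911, 0.3864, -0.8500)
step 3: x0=(1.1147, -1.8320, 0.2627) x1=(-0.1018, 0.1000, -0.0492) x2=(-1.4031, 0.4129, -1.2164) x3=(0.1227, 1.8489, 0.2482) x4=(0.4660, 0.4195, -0.8493)
step 4: x0=(1.0863, -1.8560, 0.2269) x1=(-0.0777, 0.0708, -0.0275) x2=(-1.3908, 0.4472, -1.2418) x3=(0.0869, 1.8885, 0.2276) x4=(0.4405, 0.4523, -0.8480)
step 5: x0=(1.0579, -1.8800, 0.1911) x1=(-0.0530, 0.0419, -0.0066) x2=(-1.3785, 0.4815, -1.2672) x3=(0.0511, 1.9281, 0.2069) x4=(0.4148, 0.4849, -0.8463)
step 6: x0=(1.0295, -1.9040, 0.1554) x1=(-0.0279, 0.0135, 0.0135) x2=(-1.3661, 0.5158, -1.2926) x3=(0.0153, 1.9676, 0.1863) x4=(0.3888, 0.5173, -0.8441)
step 7: x0=(1.0010, -1.9280, 0.1196) x1=(-0.0025, -0.0145, 0.0328) x2=(-1.3537, 0.5501, -1.3180) x3=(-0.0204, 2.0071, 0.1656) x4=(0.3626, 0.5495, -0.8416)
step 8: x0=(0.9726, -1.9520, 0.0838) x1=(0.0231, -0.0421, 0.0515) x2=(-1.3413, 0.5843, -1.3434) x3=(-0.0562, 2.0466, 0.1450) x4=(0.3362, 0.5815, -0.8388)
step 9: x0=(0.9442, -1.9760, 0.0480) x1=(0.0490, -0.0693, 0.0698) x2=(-1.3288, 0.6186, -1.3688) x3=(-0.0920, 2.0861, 0.1243) x4=(0.3098, 0.6133, -0.8357)
step 10: x0=(0.9157, -2.0000, 0.0123) x1=(0.0749, -0.0963, 0.0876) x2=(-1.3164, 0.6529, -1.3942) x3=(-0.1277, 2.1256, 0.1036) x4=(0.2832, 0.6449, -0.8323)
step 11: x0=(0.8873, -2.0239, -0.0235) x1=(0.1009, -0.1229, 0.1051) x2=(-1.3039, 0.6872, -1.4195) x3=(-0.1635, 2.1650, 0.0829) x4=(0.2566, 0.6765, -0.8288)
step 12: x0=(0.8589, -2.0479, -0.0593) x1=(0.1270, -0.1494, 0.1223) x2=(-1.2914, 0.7215, -1.4449) x3=(-0.1993, 2.2045, 0.0622) x4=(0.2300, 0.7079, -0.8252)
step 13: x0=(0.8304, -2.0719, -0.0951) x1=(0.1531, -0.1757, 0.1394) x2=(-1.2789, 0.7558, -1.4702) x3=(-0.2350, 2.2439, 0.0415) x4=(0.2033, 0.7392, -0.8214)
step 14: x0=(0.8020, -2.0958, -0.1308) x1=(0.1791, -0.2018, 0.1562) x2=(-1.2663, 0.7901, -1.4955) x3=(-0.2708, 2.2833, 0.0208) x4=(0.1766, 0.7705, -0.8176)
step 15: x0=(0.7735, -2.1198, -0.1666) x1=(0.2052, -0.2279, 0.1730) x2=(-1.2537, 0.8243, -1.5208) x3=(-0.3065, 2.3227, 0.0001) x4=(0.1498, 0.8017, -0.8137)

2.0044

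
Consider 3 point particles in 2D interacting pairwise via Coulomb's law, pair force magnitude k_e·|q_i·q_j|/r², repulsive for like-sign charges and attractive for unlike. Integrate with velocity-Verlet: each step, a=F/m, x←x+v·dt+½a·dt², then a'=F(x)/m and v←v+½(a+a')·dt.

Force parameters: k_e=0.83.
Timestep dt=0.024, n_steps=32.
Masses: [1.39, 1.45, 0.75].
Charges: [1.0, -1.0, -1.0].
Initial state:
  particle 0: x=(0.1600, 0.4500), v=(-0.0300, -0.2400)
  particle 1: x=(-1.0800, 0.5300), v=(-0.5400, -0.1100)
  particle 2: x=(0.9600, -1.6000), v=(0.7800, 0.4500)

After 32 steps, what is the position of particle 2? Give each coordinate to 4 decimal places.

step 0: x0=(0.1600, 0.4500) x1=(-1.0800, 0.5300) x2=(0.9600, -1.6000)
step 1: x0=(0.1592, 0.4442) x1=(-1.0929, 0.5274) x2=(0.9787, -1.5892)
step 2: x0=(0.1582, 0.4384) x1=(-1.1056, 0.5247) x2=(0.9974, -1.5783)
step 3: x0=(0.1570, 0.4325) x1=(-1.1181, 0.5221) x2=(1.0162, -1.5673)
step 4: x0=(0.1556, 0.4265) x1=(-1.1304, 0.5195) x2=(1.0349, -1.5562)
step 5: x0=(0.1540, 0.4206) x1=(-1.1425, 0.5170) x2=(1.0536, -1.5451)
step 6: x0=(0.1523, 0.4145) x1=(-1.1545, 0.5144) x2=(1.0723, -1.5339)
step 7: x0=(0.1504, 0.4084) x1=(-1.1664, 0.5118) x2=(1.0910, -1.5226)
step 8: x0=(0.1484, 0.4023) x1=(-1.1780, 0.5093) x2=(1.1097, -1.5113)
step 9: x0=(0.1462, 0.3961) x1=(-1.1895, 0.5067) x2=(1.1284, -1.4998)
step 10: x0=(0.1438, 0.3898) x1=(-1.2009, 0.5042) x2=(1.1471, -1.4883)
step 11: x0=(0.1413, 0.3835) x1=(-1.2121, 0.5016) x2=(1.1657, -1.4767)
step 12: x0=(0.1386, 0.3772) x1=(-1.2231, 0.4991) x2=(1.1844, -1.4650)
step 13: x0=(0.1358, 0.3708) x1=(-1.2340, 0.4966) x2=(1.2030, -1.4533)
step 14: x0=(0.1328, 0.3643) x1=(-1.2448, 0.4941) x2=(1.2216, -1.4414)
step 15: x0=(0.1297, 0.3578) x1=(-1.2554, 0.4916) x2=(1.2402, -1.4295)
step 16: x0=(0.1265, 0.3512) x1=(-1.2658, 0.4891) x2=(1.2587, -1.4175)
step 17: x0=(0.1231, 0.3446) x1=(-1.2761, 0.4866) x2=(1.2772, -1.4054)
step 18: x0=(0.1196, 0.3380) x1=(-1.2863, 0.4841) x2=(1.2957, -1.3932)
step 19: x0=(0.1160, 0.3313) x1=(-1.2964, 0.4816) x2=(1.3142, -1.3810)
step 20: x0=(0.1122, 0.3246) x1=(-1.3063, 0.4791) x2=(1.3326, -1.3686)
step 21: x0=(0.1083, 0.3178) x1=(-1.3160, 0.4766) x2=(1.3510, -1.3562)
step 22: x0=(0.1043, 0.3109) x1=(-1.3257, 0.4741) x2=(1.3694, -1.3437)
step 23: x0=(0.1002, 0.3041) x1=(-1.3352, 0.4716) x2=(1.3877, -1.3311)
step 24: x0=(0.0960, 0.2971) x1=(-1.3445, 0.4691) x2=(1.4060, -1.3184)
step 25: x0=(0.0917, 0.2902) x1=(-1.3538, 0.4666) x2=(1.4242, -1.3057)
step 26: x0=(0.0872, 0.2832) x1=(-1.3629, 0.4641) x2=(1.4424, -1.2928)
step 27: x0=(0.0827, 0.2761) x1=(-1.3719, 0.4616) x2=(1.4605, -1.2799)
step 28: x0=(0.0780, 0.2691) x1=(-1.3807, 0.4591) x2=(1.4786, -1.2669)
step 29: x0=(0.0732, 0.2619) x1=(-1.3895, 0.4565) x2=(1.4967, -1.2538)
step 30: x0=(0.0684, 0.2548) x1=(-1.3981, 0.4540) x2=(1.5146, -1.2407)
step 31: x0=(0.0634, 0.2476) x1=(-1.4066, 0.4515) x2=(1.5326, -1.2274)
step 32: x0=(0.0583, 0.2404) x1=(-1.4149, 0.4490) x2=(1.5505, -1.2141)

(1.5505, -1.2141)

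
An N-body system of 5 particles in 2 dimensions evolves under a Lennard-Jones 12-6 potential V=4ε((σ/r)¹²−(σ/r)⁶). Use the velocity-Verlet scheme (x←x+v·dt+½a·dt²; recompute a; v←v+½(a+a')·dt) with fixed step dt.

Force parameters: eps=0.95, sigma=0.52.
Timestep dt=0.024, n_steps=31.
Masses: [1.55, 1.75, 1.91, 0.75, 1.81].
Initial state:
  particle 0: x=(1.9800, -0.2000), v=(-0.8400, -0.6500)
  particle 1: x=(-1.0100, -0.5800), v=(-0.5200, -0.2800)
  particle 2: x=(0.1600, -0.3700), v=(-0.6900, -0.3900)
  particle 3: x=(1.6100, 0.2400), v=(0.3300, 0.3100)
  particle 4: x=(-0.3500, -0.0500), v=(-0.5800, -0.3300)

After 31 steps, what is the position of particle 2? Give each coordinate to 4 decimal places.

step 0: x0=(1.9800, -0.2000) x1=(-1.0100, -0.5800) x2=(0.1600, -0.3700) x3=(1.6100, 0.2400) x4=(-0.3500, -0.0500)
step 1: x0=(1.9601, -0.2159) x1=(-1.0223, -0.5866) x2=(0.1431, -0.3791) x3=(1.6174, 0.2480) x4=(-0.3637, -0.0583)
step 2: x0=(1.9405, -0.2323) x1=(-1.0342, -0.5929) x2=(0.1255, -0.3879) x3=(1.6241, 0.2571) x4=(-0.3771, -0.0672)
step 3: x0=(1.9210, -0.2487) x1=(-1.0457, -0.5989) x2=(0.1074, -0.3963) x3=(1.6306, 0.2662) x4=(-0.3903, -0.0768)
step 4: x0=(1.9012, -0.2647) x1=(-1.0568, -0.6046) x2=(0.0889, -0.4046) x3=(1.6377, 0.2744) x4=(-0.4034, -0.0869)
step 5: x0=(1.8810, -0.2799) x1=(-1.0675, -0.6101) x2=(0.0702, -0.4127) x3=(1.6456, 0.2810) x4=(-0.4168, -0.0973)
step 6: x0=(1.8604, -0.2939) x1=(-1.0778, -0.6152) x2=(0.0517, -0.4210) x3=(1.6544, 0.2853) x4=(-0.4308, -0.1079)
step 7: x0=(1.8393, -0.3068) x1=(-1.0876, -0.6200) x2=(0.0337, -0.4296) x3=(1.6641, 0.2869) x4=(-0.4457, -0.1184)
step 8: x0=(1.8178, -0.3182) x1=(-1.0970, -0.6244) x2=(0.0163, -0.4388) x3=(1.6747, 0.2857) x4=(-0.4618, -0.1288)
step 9: x0=(1.7959, -0.3282) x1=(-1.1058, -0.6285) x2=(-0.0002, -0.4485) x3=(1.6860, 0.2816) x4=(-0.4793, -0.1388)
step 10: x0=(1.7738, -0.3368) x1=(-1.1140, -0.6322) x2=(-0.0158, -0.4588) x3=(1.6978, 0.2745) x4=(-0.4981, -0.1487)
step 11: x0=(1.7515, -0.3441) x1=(-1.1217, -0.6355) x2=(-0.0309, -0.4695) x3=(1.7099, 0.2647) x4=(-0.5182, -0.1585)
step 12: x0=(1.7292, -0.3501) x1=(-1.1287, -0.6383) x2=(-0.0458, -0.4804) x3=(1.7222, 0.2522) x4=(-0.5391, -0.1686)
step 13: x0=(1.7068, -0.3551) x1=(-1.1349, -0.6405) x2=(-0.0607, -0.4913) x3=(1.7345, 0.2377) x4=(-0.5607, -0.1791)
step 14: x0=(1.6844, -0.3595) x1=(-1.1403, -0.6422) x2=(-0.0759, -0.5021) x3=(1.7468, 0.2219) x4=(-0.5828, -0.1904)
step 15: x0=(1.6621, -0.3638) x1=(-1.1449, -0.6431) x2=(-0.0917, -0.5126) x3=(1.7590, 0.2060) x4=(-0.6051, -0.2027)
step 16: x0=(1.6396, -0.3686) x1=(-1.1483, -0.6433) x2=(-0.1083, -0.5227) x3=(1.7714, 0.1910) x4=(-0.6277, -0.2162)
step 17: x0=(1.6170, -0.3741) x1=(-1.1506, -0.6426) x2=(-0.1256, -0.5324) x3=(1.7842, 0.1776) x4=(-0.6505, -0.2309)
step 18: x0=(1.5942, -0.3802) x1=(-1.1517, -0.6410) x2=(-0.1438, -0.5417) x3=(1.7973, 0.1654) x4=(-0.6736, -0.2469)
step 19: x0=(1.5714, -0.3864) x1=(-1.1517, -0.6385) x2=(-0.1629, -0.5505) x3=(1.8105, 0.1534) x4=(-0.6968, -0.2642)
step 20: x0=(1.5487, -0.3923) x1=(-1.1513, -0.6359) x2=(-0.1830, -0.5589) x3=(1.8233, 0.1406) x4=(-0.7194, -0.2822)
step 21: x0=(1.5265, -0.3973) x1=(-1.1528, -0.6349) x2=(-0.2039, -0.5669) x3=(1.8353, 0.1261) x4=(-0.7392, -0.2990)
step 22: x0=(1.5048, -0.4013) x1=(-1.1610, -0.6395) x2=(-0.2257, -0.5747) x3=(1.8460, 0.1096) x4=(-0.7517, -0.3106)
step 23: x0=(1.4839, -0.4042) x1=(-1.1782, -0.6516) x2=(-0.2479, -0.5823) x3=(1.8552, 0.0907) x4=(-0.7549, -0.3151)
step 24: x0=(1.4638, -0.4060) x1=(-1.2003, -0.6676) x2=(-0.2696, -0.5903) x3=(1.8627, 0.0695) x4=(-0.7540, -0.3155)
step 25: x0=(1.4446, -0.4066) x1=(-1.2231, -0.6844) x2=(-0.2892, -0.5997) x3=(1.8682, 0.0460) x4=(-0.7545, -0.3136)
step 26: x0=(1.4265, -0.4062) x1=(-1.2452, -0.7008) x2=(-0.3051, -0.6114) x3=(1.8716, 0.0203) x4=(-0.7597, -0.3096)
step 27: x0=(1.4093, -0.4049) x1=(-1.2661, -0.7163) x2=(-0.3173, -0.6258) x3=(1.8730, -0.0074) x4=(-0.7700, -0.3037)
step 28: x0=(1.3931, -0.4027) x1=(-1.2856, -0.7309) x2=(-0.3273, -0.6419) x3=(1.8724, -0.0368) x4=(-0.7839, -0.2970)
step 29: x0=(1.3777, -0.3999) x1=(-1.3039, -0.7445) x2=(-0.3368, -0.6584) x3=(1.8702, -0.0675) x4=(-0.7995, -0.2905)
step 30: x0=(1.3628, -0.3967) x1=(-1.3210, -0.7573) x2=(-0.3467, -0.6748) x3=(1.8668, -0.0989) x4=(-0.8157, -0.2852)
step 31: x0=(1.3480, -0.3935) x1=(-1.3371, -0.7691) x2=(-0.3576, -0.6905) x3=(1.8632, -0.1304) x4=(-0.8320, -0.2814)

(-0.3576, -0.6905)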